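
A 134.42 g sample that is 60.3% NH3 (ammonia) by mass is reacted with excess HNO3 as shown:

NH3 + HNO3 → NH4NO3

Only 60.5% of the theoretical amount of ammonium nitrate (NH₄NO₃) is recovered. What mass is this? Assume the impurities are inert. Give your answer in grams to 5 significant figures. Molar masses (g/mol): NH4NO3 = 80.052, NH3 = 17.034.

230.46 g

Pure NH3 available = 134.42 g × 0.603 = 81.0553 g.
n(NH3) = 81.0553 g / 17.034 g/mol = 4.75844 mol.
From the equation the NH3:NH4NO3 mole ratio is 1:1, so n(NH4NO3) = 4.75844 × 1/1 = 4.75844 mol.
Mass of NH4NO3 = 4.75844 mol × 80.052 g/mol = 380.923 g.
Actual mass collected = 380.923 g × 0.605 = 230.458 g.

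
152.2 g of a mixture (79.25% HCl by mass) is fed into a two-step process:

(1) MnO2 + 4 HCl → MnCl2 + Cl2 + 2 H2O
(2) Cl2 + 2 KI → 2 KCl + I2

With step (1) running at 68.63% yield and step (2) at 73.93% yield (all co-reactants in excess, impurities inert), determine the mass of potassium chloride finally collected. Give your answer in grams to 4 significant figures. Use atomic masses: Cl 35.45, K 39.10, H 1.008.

62.57 g

Pure HCl = 152.2 × 0.7925 = 120.62 g.
M(HCl) = 1.008 + 35.45 = 36.458 g/mol.
M(KCl) = 39.10 + 35.45 = 74.55 g/mol.
n(HCl) = 120.62 / 36.458 = 3.3084 mol.
Step 1 (HCl:Cl2 = 4:1): theoretical n(Cl2) = 0.82711 mol; at 68.63% yield, n(Cl2) = 0.56764 mol.
Step 2 (Cl2:KCl = 1:2): theoretical n(KCl) = 1.1353 mol, so theoretical mass = 1.1353 × 74.55 = 84.636 g.
At 73.93% yield, actual mass of KCl = 84.636 × 0.7393 = 62.571 g.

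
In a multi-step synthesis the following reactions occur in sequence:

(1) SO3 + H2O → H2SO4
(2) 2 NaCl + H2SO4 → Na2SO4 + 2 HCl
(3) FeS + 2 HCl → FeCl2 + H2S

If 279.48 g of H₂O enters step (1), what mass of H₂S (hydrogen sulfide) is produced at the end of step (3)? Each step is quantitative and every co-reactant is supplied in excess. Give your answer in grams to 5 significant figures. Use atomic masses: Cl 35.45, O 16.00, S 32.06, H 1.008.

528.62 g

M(H2O) = 2(1.008) + 16.00 = 18.016 g/mol.
M(H2S) = 2(1.008) + 32.06 = 34.076 g/mol.
n(H2O) = 279.48 / 18.016 = 15.5129 mol.
Reaction (1): H2O→H2SO4 ratio 1:1 ⇒ n(H2SO4) = 15.5129 mol.
Reaction (2): H2SO4→HCl ratio 1:2 ⇒ n(HCl) = 31.0258 mol.
Reaction (3): HCl→H2S ratio 2:1 ⇒ n(H2S) = 15.5129 mol.
Mass of H2S = 15.5129 × 34.076 = 528.617 g.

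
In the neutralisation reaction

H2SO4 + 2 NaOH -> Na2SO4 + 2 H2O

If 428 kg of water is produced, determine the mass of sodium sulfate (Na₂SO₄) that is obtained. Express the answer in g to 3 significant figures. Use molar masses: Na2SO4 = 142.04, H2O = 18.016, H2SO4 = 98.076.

1690000 g

Convert: 428 kg = 428000 g.
n(H2O) = 428000 g / 18.016 g/mol = 23760 mol.
From the equation the H2O:Na2SO4 mole ratio is 2:1, so n(Na2SO4) = 23760 × 1/2 = 11880 mol.
Mass of Na2SO4 = 11880 mol × 142.04 g/mol = 1.687 × 10^6 g.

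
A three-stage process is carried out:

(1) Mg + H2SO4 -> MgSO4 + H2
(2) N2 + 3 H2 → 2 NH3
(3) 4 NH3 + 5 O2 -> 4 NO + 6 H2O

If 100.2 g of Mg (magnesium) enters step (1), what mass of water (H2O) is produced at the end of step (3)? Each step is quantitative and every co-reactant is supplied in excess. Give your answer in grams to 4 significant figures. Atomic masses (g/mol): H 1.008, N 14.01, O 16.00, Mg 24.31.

M(Mg) = 24.31 g/mol.
M(H2O) = 2(1.008) + 16.00 = 18.016 g/mol.
n(Mg) = 100.2 / 24.31 = 4.1218 mol.
Reaction (1): Mg→H2 ratio 1:1 ⇒ n(H2) = 4.1218 mol.
Reaction (2): H2→NH3 ratio 3:2 ⇒ n(NH3) = 2.7478 mol.
Reaction (3): NH3→H2O ratio 4:6 ⇒ n(H2O) = 4.1218 mol.
Mass of H2O = 4.1218 × 18.016 = 74.258 g.

74.26 g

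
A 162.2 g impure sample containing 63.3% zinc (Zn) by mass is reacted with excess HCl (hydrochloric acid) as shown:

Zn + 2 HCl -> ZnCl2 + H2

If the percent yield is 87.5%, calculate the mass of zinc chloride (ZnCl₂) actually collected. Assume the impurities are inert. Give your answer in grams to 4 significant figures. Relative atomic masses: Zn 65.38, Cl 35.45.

187.3 g

Pure Zn available = 162.2 g × 0.633 = 102.67 g.
M(Zn) = 65.38 g/mol.
M(ZnCl2) = 65.38 + 2(35.45) = 136.28 g/mol.
n(Zn) = 102.67 g / 65.38 g/mol = 1.5704 mol.
From the equation the Zn:ZnCl2 mole ratio is 1:1, so n(ZnCl2) = 1.5704 × 1/1 = 1.5704 mol.
Mass of ZnCl2 = 1.5704 mol × 136.28 g/mol = 214.01 g.
Actual mass collected = 214.01 g × 0.875 = 187.26 g.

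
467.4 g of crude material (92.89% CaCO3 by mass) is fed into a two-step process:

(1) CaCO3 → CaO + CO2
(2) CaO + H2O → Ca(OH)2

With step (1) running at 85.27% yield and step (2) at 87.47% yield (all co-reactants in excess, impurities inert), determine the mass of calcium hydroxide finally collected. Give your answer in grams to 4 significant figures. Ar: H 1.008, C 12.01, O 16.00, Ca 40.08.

Pure CaCO3 = 467.4 × 0.9289 = 434.17 g.
M(CaCO3) = 40.08 + 12.01 + 3(16.00) = 100.09 g/mol.
M(Ca(OH)2) = 40.08 + 2(16.00) + 2(1.008) = 74.096 g/mol.
n(CaCO3) = 434.17 / 100.09 = 4.3378 mol.
Step 1 (CaCO3:CaO = 1:1): theoretical n(CaO) = 4.3378 mol; at 85.27% yield, n(CaO) = 3.6988 mol.
Step 2 (CaO:Ca(OH)2 = 1:1): theoretical n(Ca(OH)2) = 3.6988 mol, so theoretical mass = 3.6988 × 74.096 = 274.07 g.
At 87.47% yield, actual mass of Ca(OH)2 = 274.07 × 0.8747 = 239.73 g.

239.7 g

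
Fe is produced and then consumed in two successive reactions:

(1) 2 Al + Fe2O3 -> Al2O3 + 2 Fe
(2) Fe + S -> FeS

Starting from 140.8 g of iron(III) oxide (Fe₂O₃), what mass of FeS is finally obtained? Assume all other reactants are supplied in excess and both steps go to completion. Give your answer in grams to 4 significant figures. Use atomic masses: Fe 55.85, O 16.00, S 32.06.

M(Fe2O3) = 2(55.85) + 3(16.00) = 159.70 g/mol.
M(FeS) = 55.85 + 32.06 = 87.91 g/mol.
n(Fe2O3) = 140.80 / 159.70 = 0.88165 mol.
Step 1 gives a 1:2 ratio of Fe2O3 to Fe, so n(Fe) = 1.7633 mol.
In step 2 the Fe:FeS ratio is 1:1, so n(FeS) = 1.7633 mol.
Mass of FeS = 1.7633 × 87.91 = 155.01 g.

155.0 g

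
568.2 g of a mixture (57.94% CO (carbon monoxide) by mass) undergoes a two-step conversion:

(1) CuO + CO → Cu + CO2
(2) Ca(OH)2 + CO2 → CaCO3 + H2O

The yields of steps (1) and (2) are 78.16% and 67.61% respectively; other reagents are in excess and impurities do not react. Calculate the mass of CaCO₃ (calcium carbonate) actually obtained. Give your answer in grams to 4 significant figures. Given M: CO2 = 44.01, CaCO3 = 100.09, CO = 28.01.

621.7 g

Pure CO = 568.2 × 0.5794 = 329.22 g.
n(CO) = 329.22 / 28.01 = 11.753 mol.
Step 1 (CO:CO2 = 1:1): theoretical n(CO2) = 11.753 mol; at 78.16% yield, n(CO2) = 9.1865 mol.
Step 2 (CO2:CaCO3 = 1:1): theoretical n(CaCO3) = 9.1865 mol, so theoretical mass = 9.1865 × 100.09 = 919.48 g.
At 67.61% yield, actual mass of CaCO3 = 919.48 × 0.6761 = 621.66 g.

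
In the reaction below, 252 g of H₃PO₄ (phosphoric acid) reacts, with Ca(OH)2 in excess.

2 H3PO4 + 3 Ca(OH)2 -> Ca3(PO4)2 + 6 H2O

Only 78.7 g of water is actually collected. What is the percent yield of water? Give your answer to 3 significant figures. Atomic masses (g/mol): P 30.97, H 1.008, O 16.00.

M(H3PO4) = 3(1.008) + 30.97 + 4(16.00) = 97.994 g/mol.
M(H2O) = 2(1.008) + 16.00 = 18.016 g/mol.
n(H3PO4) = 252.0 g / 97.994 g/mol = 2.572 mol.
From the equation the H3PO4:H2O mole ratio is 2:6, so n(H2O) = 2.572 × 6/2 = 7.715 mol.
Mass of H2O = 7.715 mol × 18.016 g/mol = 139.0 g.
This is the theoretical yield. Percent yield = 78.7 g / 139.0 g × 100% = 56.62%.

56.6 %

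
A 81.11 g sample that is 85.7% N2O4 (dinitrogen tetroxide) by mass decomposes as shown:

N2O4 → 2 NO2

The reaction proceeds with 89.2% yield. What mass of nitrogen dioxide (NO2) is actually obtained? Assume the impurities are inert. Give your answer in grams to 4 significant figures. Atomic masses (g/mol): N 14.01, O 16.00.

Pure N2O4 available = 81.11 g × 0.857 = 69.511 g.
M(N2O4) = 2(14.01) + 4(16.00) = 92.02 g/mol.
M(NO2) = 14.01 + 2(16.00) = 46.01 g/mol.
n(N2O4) = 69.511 g / 92.02 g/mol = 0.75539 mol.
From the equation the N2O4:NO2 mole ratio is 1:2, so n(NO2) = 0.75539 × 2/1 = 1.5108 mol.
Mass of NO2 = 1.5108 mol × 46.01 g/mol = 69.511 g.
Actual mass collected = 69.511 g × 0.892 = 62.004 g.

62.00 g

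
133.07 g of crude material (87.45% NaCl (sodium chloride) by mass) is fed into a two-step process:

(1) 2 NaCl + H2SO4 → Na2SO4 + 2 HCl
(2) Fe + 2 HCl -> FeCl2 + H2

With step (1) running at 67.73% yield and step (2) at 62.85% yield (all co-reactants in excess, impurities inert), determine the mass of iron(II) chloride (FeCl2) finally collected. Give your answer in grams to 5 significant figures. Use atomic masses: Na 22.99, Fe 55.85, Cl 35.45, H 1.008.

53.720 g

Pure NaCl = 133.07 × 0.8745 = 116.370 g.
M(NaCl) = 22.99 + 35.45 = 58.44 g/mol.
M(FeCl2) = 55.85 + 2(35.45) = 126.75 g/mol.
n(NaCl) = 116.370 / 58.44 = 1.99127 mol.
Step 1 (NaCl:HCl = 2:2): theoretical n(HCl) = 1.99127 mol; at 67.73% yield, n(HCl) = 1.34869 mol.
Step 2 (HCl:FeCl2 = 2:1): theoretical n(FeCl2) = 0.674343 mol, so theoretical mass = 0.674343 × 126.75 = 85.4730 g.
At 62.85% yield, actual mass of FeCl2 = 85.4730 × 0.6285 = 53.7198 g.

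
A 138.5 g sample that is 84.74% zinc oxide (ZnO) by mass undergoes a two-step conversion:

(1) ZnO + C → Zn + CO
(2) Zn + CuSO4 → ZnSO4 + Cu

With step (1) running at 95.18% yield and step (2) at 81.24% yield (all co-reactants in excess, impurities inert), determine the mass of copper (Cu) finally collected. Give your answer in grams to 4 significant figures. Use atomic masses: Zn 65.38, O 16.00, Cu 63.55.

Pure ZnO = 138.5 × 0.8474 = 117.36 g.
M(ZnO) = 65.38 + 16.00 = 81.38 g/mol.
M(Cu) = 63.55 g/mol.
n(ZnO) = 117.36 / 81.38 = 1.4422 mol.
Step 1 (ZnO:Zn = 1:1): theoretical n(Zn) = 1.4422 mol; at 95.18% yield, n(Zn) = 1.3727 mol.
Step 2 (Zn:Cu = 1:1): theoretical n(Cu) = 1.3727 mol, so theoretical mass = 1.3727 × 63.55 = 87.233 g.
At 81.24% yield, actual mass of Cu = 87.233 × 0.8124 = 70.868 g.

70.87 g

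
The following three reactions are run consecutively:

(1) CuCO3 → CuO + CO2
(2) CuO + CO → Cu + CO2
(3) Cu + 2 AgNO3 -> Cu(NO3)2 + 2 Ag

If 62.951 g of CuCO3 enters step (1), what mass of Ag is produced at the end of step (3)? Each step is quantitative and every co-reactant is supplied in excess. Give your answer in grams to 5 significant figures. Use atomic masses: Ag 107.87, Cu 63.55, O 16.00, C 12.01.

109.91 g

M(CuCO3) = 63.55 + 12.01 + 3(16.00) = 123.56 g/mol.
M(Ag) = 107.87 g/mol.
n(CuCO3) = 62.951 / 123.56 = 0.509477 mol.
Reaction (1): CuCO3→CuO ratio 1:1 ⇒ n(CuO) = 0.509477 mol.
Reaction (2): CuO→Cu ratio 1:1 ⇒ n(Cu) = 0.509477 mol.
Reaction (3): Cu→Ag ratio 1:2 ⇒ n(Ag) = 1.01895 mol.
Mass of Ag = 1.01895 × 107.87 = 109.915 g.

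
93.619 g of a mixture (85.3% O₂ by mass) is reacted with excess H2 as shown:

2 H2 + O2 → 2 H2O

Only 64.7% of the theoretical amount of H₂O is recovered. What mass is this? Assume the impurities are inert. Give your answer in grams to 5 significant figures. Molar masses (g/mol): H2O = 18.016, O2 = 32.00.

Pure O2 available = 93.619 g × 0.853 = 79.8570 g.
n(O2) = 79.8570 g / 32.00 g/mol = 2.49553 mol.
From the equation the O2:H2O mole ratio is 1:2, so n(H2O) = 2.49553 × 2/1 = 4.99106 mol.
Mass of H2O = 4.99106 mol × 18.016 g/mol = 89.9190 g.
Actual mass collected = 89.9190 g × 0.647 = 58.1776 g.

58.178 g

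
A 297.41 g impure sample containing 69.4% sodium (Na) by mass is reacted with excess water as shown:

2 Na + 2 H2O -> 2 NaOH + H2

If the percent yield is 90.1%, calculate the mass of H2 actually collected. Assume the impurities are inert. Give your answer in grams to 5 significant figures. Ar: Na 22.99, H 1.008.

8.1538 g

Pure Na available = 297.41 g × 0.694 = 206.403 g.
M(Na) = 22.99 g/mol.
M(H2) = 2(1.008) = 2.016 g/mol.
n(Na) = 206.403 g / 22.99 g/mol = 8.97793 mol.
From the equation the Na:H2 mole ratio is 2:1, so n(H2) = 8.97793 × 1/2 = 4.48896 mol.
Mass of H2 = 4.48896 mol × 2.016 g/mol = 9.04975 g.
Actual mass collected = 9.04975 g × 0.901 = 8.15383 g.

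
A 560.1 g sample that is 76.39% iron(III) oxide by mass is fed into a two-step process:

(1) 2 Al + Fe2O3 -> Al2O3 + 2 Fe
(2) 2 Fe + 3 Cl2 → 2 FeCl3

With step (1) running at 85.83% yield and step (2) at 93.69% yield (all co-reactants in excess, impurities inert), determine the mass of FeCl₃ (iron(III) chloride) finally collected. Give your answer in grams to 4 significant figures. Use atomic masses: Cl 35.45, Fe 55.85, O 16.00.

Pure Fe2O3 = 560.1 × 0.7639 = 427.86 g.
M(Fe2O3) = 2(55.85) + 3(16.00) = 159.70 g/mol.
M(FeCl3) = 55.85 + 3(35.45) = 162.20 g/mol.
n(Fe2O3) = 427.86 / 159.70 = 2.6792 mol.
Step 1 (Fe2O3:Fe = 1:2): theoretical n(Fe) = 5.3583 mol; at 85.83% yield, n(Fe) = 4.5990 mol.
Step 2 (Fe:FeCl3 = 2:2): theoretical n(FeCl3) = 4.5990 mol, so theoretical mass = 4.5990 × 162.20 = 745.96 g.
At 93.69% yield, actual mass of FeCl3 = 745.96 × 0.9369 = 698.89 g.

698.9 g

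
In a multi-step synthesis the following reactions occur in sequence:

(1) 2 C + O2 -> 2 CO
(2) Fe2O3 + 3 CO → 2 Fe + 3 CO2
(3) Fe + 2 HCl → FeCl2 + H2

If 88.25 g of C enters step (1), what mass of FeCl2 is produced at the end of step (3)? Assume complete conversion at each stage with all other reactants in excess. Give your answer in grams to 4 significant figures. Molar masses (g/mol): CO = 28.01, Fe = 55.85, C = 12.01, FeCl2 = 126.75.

620.9 g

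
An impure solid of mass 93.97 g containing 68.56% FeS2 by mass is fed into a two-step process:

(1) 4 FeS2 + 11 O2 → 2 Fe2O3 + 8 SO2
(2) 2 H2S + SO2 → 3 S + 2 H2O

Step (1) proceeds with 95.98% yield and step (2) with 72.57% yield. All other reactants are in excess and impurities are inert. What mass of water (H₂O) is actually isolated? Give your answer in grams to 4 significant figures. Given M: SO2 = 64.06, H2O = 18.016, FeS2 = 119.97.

26.96 g

Pure FeS2 = 93.97 × 0.6856 = 64.426 g.
n(FeS2) = 64.426 / 119.97 = 0.53702 mol.
Step 1 (FeS2:SO2 = 4:8): theoretical n(SO2) = 1.0740 mol; at 95.98% yield, n(SO2) = 1.0309 mol.
Step 2 (SO2:H2O = 1:2): theoretical n(H2O) = 2.0617 mol, so theoretical mass = 2.0617 × 18.016 = 37.144 g.
At 72.57% yield, actual mass of H2O = 37.144 × 0.7257 = 26.955 g.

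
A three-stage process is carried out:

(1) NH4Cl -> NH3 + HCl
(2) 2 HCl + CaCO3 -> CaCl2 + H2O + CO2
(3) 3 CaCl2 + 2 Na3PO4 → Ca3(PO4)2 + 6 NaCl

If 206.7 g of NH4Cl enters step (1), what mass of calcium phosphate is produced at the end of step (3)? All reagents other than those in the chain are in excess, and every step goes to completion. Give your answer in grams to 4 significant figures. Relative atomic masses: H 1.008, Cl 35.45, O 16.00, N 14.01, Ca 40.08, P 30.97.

199.8 g

M(NH4Cl) = 14.01 + 4(1.008) + 35.45 = 53.492 g/mol.
M(Ca3(PO4)2) = 3(40.08) + 2(30.97) + 8(16.00) = 310.18 g/mol.
n(NH4Cl) = 206.7 / 53.492 = 3.8641 mol.
Reaction (1): NH4Cl→HCl ratio 1:1 ⇒ n(HCl) = 3.8641 mol.
Reaction (2): HCl→CaCl2 ratio 2:1 ⇒ n(CaCl2) = 1.9321 mol.
Reaction (3): CaCl2→Ca3(PO4)2 ratio 3:1 ⇒ n(Ca3(PO4)2) = 0.64402 mol.
Mass of Ca3(PO4)2 = 0.64402 × 310.18 = 199.76 g.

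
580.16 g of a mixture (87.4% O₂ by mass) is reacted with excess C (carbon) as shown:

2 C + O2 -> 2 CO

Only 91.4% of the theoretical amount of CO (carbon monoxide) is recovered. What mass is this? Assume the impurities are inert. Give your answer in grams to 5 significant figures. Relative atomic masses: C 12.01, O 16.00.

Pure O2 available = 580.16 g × 0.874 = 507.060 g.
M(O2) = 2(16.00) = 32.00 g/mol.
M(CO) = 12.01 + 16.00 = 28.01 g/mol.
n(O2) = 507.060 g / 32.00 g/mol = 15.8456 mol.
From the equation the O2:CO mole ratio is 1:2, so n(CO) = 15.8456 × 2/1 = 31.6912 mol.
Mass of CO = 31.6912 mol × 28.01 g/mol = 887.672 g.
Actual mass collected = 887.672 g × 0.914 = 811.332 g.

811.33 g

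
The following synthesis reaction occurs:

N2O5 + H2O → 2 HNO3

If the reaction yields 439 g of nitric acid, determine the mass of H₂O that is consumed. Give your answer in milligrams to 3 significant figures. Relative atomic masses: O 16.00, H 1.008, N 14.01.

M(HNO3) = 1.008 + 14.01 + 3(16.00) = 63.018 g/mol.
M(H2O) = 2(1.008) + 16.00 = 18.016 g/mol.
n(HNO3) = 439.0 g / 63.018 g/mol = 6.966 mol.
From the equation the HNO3:H2O mole ratio is 2:1, so n(H2O) = 6.966 × 1/2 = 3.483 mol.
Mass of H2O = 3.483 mol × 18.016 g/mol = 62.75 g.
Converting to mg: 62.75 g = 62800 mg.

62800 mg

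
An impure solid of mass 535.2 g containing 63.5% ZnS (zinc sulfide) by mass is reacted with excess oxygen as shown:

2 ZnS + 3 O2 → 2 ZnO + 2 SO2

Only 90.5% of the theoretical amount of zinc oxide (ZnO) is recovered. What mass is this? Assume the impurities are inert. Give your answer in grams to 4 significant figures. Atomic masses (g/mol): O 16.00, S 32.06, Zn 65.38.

Pure ZnS available = 535.2 g × 0.635 = 339.85 g.
M(ZnS) = 65.38 + 32.06 = 97.44 g/mol.
M(ZnO) = 65.38 + 16.00 = 81.38 g/mol.
n(ZnS) = 339.85 g / 97.44 g/mol = 3.4878 mol.
From the equation the ZnS:ZnO mole ratio is 2:2, so n(ZnO) = 3.4878 × 2/2 = 3.4878 mol.
Mass of ZnO = 3.4878 mol × 81.38 g/mol = 283.84 g.
Actual mass collected = 283.84 g × 0.905 = 256.87 g.

256.9 g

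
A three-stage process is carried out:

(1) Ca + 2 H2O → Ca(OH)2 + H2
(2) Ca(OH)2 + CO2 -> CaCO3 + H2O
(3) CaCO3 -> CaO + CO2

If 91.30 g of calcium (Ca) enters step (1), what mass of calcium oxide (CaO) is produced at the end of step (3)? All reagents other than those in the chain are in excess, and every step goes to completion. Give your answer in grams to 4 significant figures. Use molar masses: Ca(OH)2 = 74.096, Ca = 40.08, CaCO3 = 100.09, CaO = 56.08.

127.7 g

n(Ca) = 91.30 / 40.08 = 2.2779 mol.
Reaction (1): Ca→Ca(OH)2 ratio 1:1 ⇒ n(Ca(OH)2) = 2.2779 mol.
Reaction (2): Ca(OH)2→CaCO3 ratio 1:1 ⇒ n(CaCO3) = 2.2779 mol.
Reaction (3): CaCO3→CaO ratio 1:1 ⇒ n(CaO) = 2.2779 mol.
Mass of CaO = 2.2779 × 56.08 = 127.75 g.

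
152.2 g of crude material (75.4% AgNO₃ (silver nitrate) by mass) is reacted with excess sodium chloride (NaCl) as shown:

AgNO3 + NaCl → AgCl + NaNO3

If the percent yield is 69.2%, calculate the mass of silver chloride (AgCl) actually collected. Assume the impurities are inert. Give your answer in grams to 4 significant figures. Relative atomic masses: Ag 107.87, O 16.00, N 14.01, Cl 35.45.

Pure AgNO3 available = 152.2 g × 0.754 = 114.76 g.
M(AgNO3) = 107.87 + 14.01 + 3(16.00) = 169.88 g/mol.
M(AgCl) = 107.87 + 35.45 = 143.32 g/mol.
n(AgNO3) = 114.76 g / 169.88 g/mol = 0.67553 mol.
From the equation the AgNO3:AgCl mole ratio is 1:1, so n(AgCl) = 0.67553 × 1/1 = 0.67553 mol.
Mass of AgCl = 0.67553 mol × 143.32 g/mol = 96.817 g.
Actual mass collected = 96.817 g × 0.692 = 66.997 g.

67.00 g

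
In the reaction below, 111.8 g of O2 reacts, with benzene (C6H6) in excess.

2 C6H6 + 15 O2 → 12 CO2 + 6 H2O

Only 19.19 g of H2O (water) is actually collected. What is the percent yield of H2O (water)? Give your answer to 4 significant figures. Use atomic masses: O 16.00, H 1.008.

76.22 %

M(O2) = 2(16.00) = 32.00 g/mol.
M(H2O) = 2(1.008) + 16.00 = 18.016 g/mol.
n(O2) = 111.80 g / 32.00 g/mol = 3.4937 mol.
From the equation the O2:H2O mole ratio is 15:6, so n(H2O) = 3.4937 × 6/15 = 1.3975 mol.
Mass of H2O = 1.3975 mol × 18.016 g/mol = 25.177 g.
This is the theoretical yield. Percent yield = 19.19 g / 25.177 g × 100% = 76.219%.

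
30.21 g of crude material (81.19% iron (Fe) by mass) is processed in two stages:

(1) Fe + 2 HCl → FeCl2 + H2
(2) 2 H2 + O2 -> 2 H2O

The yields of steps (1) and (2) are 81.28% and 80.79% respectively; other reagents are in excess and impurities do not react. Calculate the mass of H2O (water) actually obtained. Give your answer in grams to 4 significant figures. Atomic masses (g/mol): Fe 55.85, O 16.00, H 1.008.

5.196 g

Pure Fe = 30.21 × 0.8119 = 24.527 g.
M(Fe) = 55.85 g/mol.
M(H2O) = 2(1.008) + 16.00 = 18.016 g/mol.
n(Fe) = 24.527 / 55.85 = 0.43917 mol.
Step 1 (Fe:H2 = 1:1): theoretical n(H2) = 0.43917 mol; at 81.28% yield, n(H2) = 0.35696 mol.
Step 2 (H2:H2O = 2:2): theoretical n(H2O) = 0.35696 mol, so theoretical mass = 0.35696 × 18.016 = 6.4309 g.
At 80.79% yield, actual mass of H2O = 6.4309 × 0.8079 = 5.1955 g.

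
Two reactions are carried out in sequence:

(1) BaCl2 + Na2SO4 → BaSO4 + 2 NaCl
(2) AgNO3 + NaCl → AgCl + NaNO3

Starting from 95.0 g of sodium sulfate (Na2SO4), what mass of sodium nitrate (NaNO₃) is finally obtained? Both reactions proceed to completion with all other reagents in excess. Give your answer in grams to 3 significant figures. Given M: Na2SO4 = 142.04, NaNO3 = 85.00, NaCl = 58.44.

n(Na2SO4) = 95.00 / 142.04 = 0.6688 mol.
Step 1 gives a 1:2 ratio of Na2SO4 to NaCl, so n(NaCl) = 1.338 mol.
In step 2 the NaCl:NaNO3 ratio is 1:1, so n(NaNO3) = 1.338 mol.
Mass of NaNO3 = 1.338 × 85.00 = 113.7 g.

114 g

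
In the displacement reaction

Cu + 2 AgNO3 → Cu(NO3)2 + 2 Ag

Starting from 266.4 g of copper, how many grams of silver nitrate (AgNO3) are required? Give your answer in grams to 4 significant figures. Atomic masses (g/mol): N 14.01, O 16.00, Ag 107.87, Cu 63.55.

M(Cu) = 63.55 g/mol.
M(AgNO3) = 107.87 + 14.01 + 3(16.00) = 169.88 g/mol.
n(Cu) = 266.40 g / 63.55 g/mol = 4.1920 mol.
From the equation the Cu:AgNO3 mole ratio is 1:2, so n(AgNO3) = 4.1920 × 2/1 = 8.3839 mol.
Mass of AgNO3 = 8.3839 mol × 169.88 g/mol = 1424.3 g.

1424 g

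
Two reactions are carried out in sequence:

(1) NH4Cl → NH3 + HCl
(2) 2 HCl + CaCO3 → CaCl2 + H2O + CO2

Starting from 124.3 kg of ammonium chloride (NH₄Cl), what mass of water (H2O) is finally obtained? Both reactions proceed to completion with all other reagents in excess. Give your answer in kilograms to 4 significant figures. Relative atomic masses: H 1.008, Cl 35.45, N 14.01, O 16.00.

20.93 kg

M(NH4Cl) = 14.01 + 4(1.008) + 35.45 = 53.492 g/mol.
M(H2O) = 2(1.008) + 16.00 = 18.016 g/mol.
124.3 kg = 124300 g.
n(NH4Cl) = 124300 / 53.492 = 2323.7 mol.
Step 1 gives a 1:1 ratio of NH4Cl to HCl, so n(HCl) = 2323.7 mol.
In step 2 the HCl:H2O ratio is 2:1, so n(H2O) = 1161.9 mol.
Mass of H2O = 1161.9 × 18.016 = 20932 g = 20.93 kg.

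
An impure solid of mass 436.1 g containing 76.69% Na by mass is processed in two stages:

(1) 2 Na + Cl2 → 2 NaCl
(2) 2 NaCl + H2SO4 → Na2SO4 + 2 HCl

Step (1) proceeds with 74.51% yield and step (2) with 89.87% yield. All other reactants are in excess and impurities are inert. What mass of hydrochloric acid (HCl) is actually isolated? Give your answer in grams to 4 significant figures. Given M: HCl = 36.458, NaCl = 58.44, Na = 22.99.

355.1 g

Pure Na = 436.1 × 0.7669 = 334.45 g.
n(Na) = 334.45 / 22.99 = 14.547 mol.
Step 1 (Na:NaCl = 2:2): theoretical n(NaCl) = 14.547 mol; at 74.51% yield, n(NaCl) = 10.839 mol.
Step 2 (NaCl:HCl = 2:2): theoretical n(HCl) = 10.839 mol, so theoretical mass = 10.839 × 36.458 = 395.18 g.
At 89.87% yield, actual mass of HCl = 395.18 × 0.8987 = 355.15 g.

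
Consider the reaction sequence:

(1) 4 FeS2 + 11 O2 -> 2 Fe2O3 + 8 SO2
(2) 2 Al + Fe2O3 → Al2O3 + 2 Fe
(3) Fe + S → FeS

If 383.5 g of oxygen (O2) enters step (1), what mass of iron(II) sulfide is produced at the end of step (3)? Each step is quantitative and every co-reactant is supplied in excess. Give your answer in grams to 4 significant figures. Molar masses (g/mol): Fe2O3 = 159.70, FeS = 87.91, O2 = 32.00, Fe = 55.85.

n(O2) = 383.5 / 32.00 = 11.984 mol.
Reaction (1): O2→Fe2O3 ratio 11:2 ⇒ n(Fe2O3) = 2.1790 mol.
Reaction (2): Fe2O3→Fe ratio 1:2 ⇒ n(Fe) = 4.3580 mol.
Reaction (3): Fe→FeS ratio 1:1 ⇒ n(FeS) = 4.3580 mol.
Mass of FeS = 4.3580 × 87.91 = 383.11 g.

383.1 g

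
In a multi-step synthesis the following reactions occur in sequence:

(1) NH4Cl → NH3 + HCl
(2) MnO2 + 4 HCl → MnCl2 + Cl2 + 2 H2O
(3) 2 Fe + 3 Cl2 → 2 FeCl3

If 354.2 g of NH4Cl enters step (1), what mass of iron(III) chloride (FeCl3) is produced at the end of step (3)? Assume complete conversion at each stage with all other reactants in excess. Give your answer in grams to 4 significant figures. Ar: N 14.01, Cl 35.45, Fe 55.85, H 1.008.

M(NH4Cl) = 14.01 + 4(1.008) + 35.45 = 53.492 g/mol.
M(FeCl3) = 55.85 + 3(35.45) = 162.20 g/mol.
n(NH4Cl) = 354.2 / 53.492 = 6.6216 mol.
Reaction (1): NH4Cl→HCl ratio 1:1 ⇒ n(HCl) = 6.6216 mol.
Reaction (2): HCl→Cl2 ratio 4:1 ⇒ n(Cl2) = 1.6554 mol.
Reaction (3): Cl2→FeCl3 ratio 3:2 ⇒ n(FeCl3) = 1.1036 mol.
Mass of FeCl3 = 1.1036 × 162.20 = 179.00 g.

179.0 g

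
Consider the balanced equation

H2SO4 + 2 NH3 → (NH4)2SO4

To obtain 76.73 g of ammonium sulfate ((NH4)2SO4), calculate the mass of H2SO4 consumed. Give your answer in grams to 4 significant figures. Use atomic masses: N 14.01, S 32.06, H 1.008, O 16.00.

M((NH4)2SO4) = 2(14.01) + 8(1.008) + 32.06 + 4(16.00) = 132.144 g/mol.
M(H2SO4) = 2(1.008) + 32.06 + 4(16.00) = 98.076 g/mol.
n((NH4)2SO4) = 76.730 g / 132.144 g/mol = 0.58065 mol.
From the equation the (NH4)2SO4:H2SO4 mole ratio is 1:1, so n(H2SO4) = 0.58065 × 1/1 = 0.58065 mol.
Mass of H2SO4 = 0.58065 mol × 98.076 g/mol = 56.948 g.

56.95 g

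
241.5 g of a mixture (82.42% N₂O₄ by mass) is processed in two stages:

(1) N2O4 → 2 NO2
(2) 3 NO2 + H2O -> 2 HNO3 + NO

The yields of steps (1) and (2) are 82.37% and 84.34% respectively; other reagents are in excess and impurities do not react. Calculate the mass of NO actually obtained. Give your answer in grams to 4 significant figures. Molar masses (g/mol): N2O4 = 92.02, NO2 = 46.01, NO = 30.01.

Pure N2O4 = 241.5 × 0.8242 = 199.04 g.
n(N2O4) = 199.04 / 92.02 = 2.1631 mol.
Step 1 (N2O4:NO2 = 1:2): theoretical n(NO2) = 4.3261 mol; at 82.37% yield, n(NO2) = 3.5634 mol.
Step 2 (NO2:NO = 3:1): theoretical n(NO) = 1.1878 mol, so theoretical mass = 1.1878 × 30.01 = 35.646 g.
At 84.34% yield, actual mass of NO = 35.646 × 0.8434 = 30.064 g.

30.06 g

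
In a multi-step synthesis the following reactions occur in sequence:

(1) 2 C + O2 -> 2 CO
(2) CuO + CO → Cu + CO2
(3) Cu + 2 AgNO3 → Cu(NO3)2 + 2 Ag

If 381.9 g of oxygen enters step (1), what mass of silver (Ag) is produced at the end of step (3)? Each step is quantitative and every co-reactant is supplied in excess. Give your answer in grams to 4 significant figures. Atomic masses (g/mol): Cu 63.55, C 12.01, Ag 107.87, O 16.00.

M(O2) = 2(16.00) = 32.00 g/mol.
M(Ag) = 107.87 g/mol.
n(O2) = 381.9 / 32.00 = 11.934 mol.
Reaction (1): O2→CO ratio 1:2 ⇒ n(CO) = 23.869 mol.
Reaction (2): CO→Cu ratio 1:1 ⇒ n(Cu) = 23.869 mol.
Reaction (3): Cu→Ag ratio 1:2 ⇒ n(Ag) = 47.737 mol.
Mass of Ag = 47.737 × 107.87 = 5149.4 g.

5149 g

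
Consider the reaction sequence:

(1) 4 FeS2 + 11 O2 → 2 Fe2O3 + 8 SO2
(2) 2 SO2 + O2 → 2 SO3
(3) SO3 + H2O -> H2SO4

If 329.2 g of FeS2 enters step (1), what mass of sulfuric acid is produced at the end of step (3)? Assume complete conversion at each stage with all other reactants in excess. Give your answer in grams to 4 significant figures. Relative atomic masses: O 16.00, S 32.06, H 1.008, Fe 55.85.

538.2 g

M(FeS2) = 55.85 + 2(32.06) = 119.97 g/mol.
M(H2SO4) = 2(1.008) + 32.06 + 4(16.00) = 98.076 g/mol.
n(FeS2) = 329.2 / 119.97 = 2.7440 mol.
Reaction (1): FeS2→SO2 ratio 4:8 ⇒ n(SO2) = 5.4880 mol.
Reaction (2): SO2→SO3 ratio 2:2 ⇒ n(SO3) = 5.4880 mol.
Reaction (3): SO3→H2SO4 ratio 1:1 ⇒ n(H2SO4) = 5.4880 mol.
Mass of H2SO4 = 5.4880 × 98.076 = 538.24 g.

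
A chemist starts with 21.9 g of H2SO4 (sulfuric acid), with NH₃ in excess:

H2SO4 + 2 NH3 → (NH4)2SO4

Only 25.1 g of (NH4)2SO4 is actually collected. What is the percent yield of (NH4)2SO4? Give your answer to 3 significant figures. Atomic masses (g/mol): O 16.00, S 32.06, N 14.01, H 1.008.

85.1 %

M(H2SO4) = 2(1.008) + 32.06 + 4(16.00) = 98.076 g/mol.
M((NH4)2SO4) = 2(14.01) + 8(1.008) + 32.06 + 4(16.00) = 132.144 g/mol.
n(H2SO4) = 21.90 g / 98.076 g/mol = 0.2233 mol.
From the equation the H2SO4:(NH4)2SO4 mole ratio is 1:1, so n((NH4)2SO4) = 0.2233 × 1/1 = 0.2233 mol.
Mass of (NH4)2SO4 = 0.2233 mol × 132.144 g/mol = 29.51 g.
This is the theoretical yield. Percent yield = 25.1 g / 29.51 g × 100% = 85.06%.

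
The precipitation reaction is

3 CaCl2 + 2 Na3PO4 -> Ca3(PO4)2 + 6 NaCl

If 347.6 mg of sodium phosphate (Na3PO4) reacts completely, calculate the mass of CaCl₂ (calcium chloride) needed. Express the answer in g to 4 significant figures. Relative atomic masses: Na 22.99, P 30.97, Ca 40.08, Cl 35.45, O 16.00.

0.3530 g

M(Na3PO4) = 3(22.99) + 30.97 + 4(16.00) = 163.94 g/mol.
M(CaCl2) = 40.08 + 2(35.45) = 110.98 g/mol.
Convert: 347.6 mg = 0.34760 g.
n(Na3PO4) = 0.34760 g / 163.94 g/mol = 0.0021203 mol.
From the equation the Na3PO4:CaCl2 mole ratio is 2:3, so n(CaCl2) = 0.0021203 × 3/2 = 0.0031804 mol.
Mass of CaCl2 = 0.0031804 mol × 110.98 g/mol = 0.35296 g.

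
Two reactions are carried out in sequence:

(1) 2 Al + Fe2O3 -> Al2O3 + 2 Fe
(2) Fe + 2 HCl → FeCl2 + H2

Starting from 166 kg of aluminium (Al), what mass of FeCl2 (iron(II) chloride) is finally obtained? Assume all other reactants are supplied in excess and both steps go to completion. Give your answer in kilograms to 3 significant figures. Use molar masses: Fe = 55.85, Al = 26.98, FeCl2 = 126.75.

780 kg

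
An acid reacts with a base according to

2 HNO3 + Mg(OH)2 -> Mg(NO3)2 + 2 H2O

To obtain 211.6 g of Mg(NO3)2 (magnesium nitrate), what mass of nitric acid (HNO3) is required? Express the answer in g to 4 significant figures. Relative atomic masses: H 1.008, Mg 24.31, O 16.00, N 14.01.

179.8 g

M(Mg(NO3)2) = 24.31 + 2(14.01) + 6(16.00) = 148.33 g/mol.
M(HNO3) = 1.008 + 14.01 + 3(16.00) = 63.018 g/mol.
n(Mg(NO3)2) = 211.60 g / 148.33 g/mol = 1.4265 mol.
From the equation the Mg(NO3)2:HNO3 mole ratio is 1:2, so n(HNO3) = 1.4265 × 2/1 = 2.8531 mol.
Mass of HNO3 = 2.8531 mol × 63.018 g/mol = 179.80 g.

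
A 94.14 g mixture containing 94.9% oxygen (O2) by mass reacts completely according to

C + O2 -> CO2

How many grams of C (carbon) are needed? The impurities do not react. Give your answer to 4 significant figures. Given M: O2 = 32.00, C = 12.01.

Mass of pure O2 = 94.14 g × 0.949 = 89.339 g.
n(O2) = 89.339 g / 32.00 g/mol = 2.7918 mol.
From the equation the O2:C mole ratio is 1:1, so n(C) = 2.7918 × 1/1 = 2.7918 mol.
Mass of C = 2.7918 mol × 12.01 g/mol = 33.530 g.

33.53 g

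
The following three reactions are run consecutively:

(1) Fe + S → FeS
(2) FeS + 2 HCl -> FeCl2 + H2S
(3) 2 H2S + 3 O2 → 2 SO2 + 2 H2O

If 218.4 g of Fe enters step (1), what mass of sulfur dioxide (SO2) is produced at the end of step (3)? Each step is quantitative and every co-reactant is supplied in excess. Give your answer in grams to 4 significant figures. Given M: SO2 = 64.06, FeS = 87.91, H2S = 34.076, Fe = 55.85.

250.5 g

n(Fe) = 218.4 / 55.85 = 3.9105 mol.
Reaction (1): Fe→FeS ratio 1:1 ⇒ n(FeS) = 3.9105 mol.
Reaction (2): FeS→H2S ratio 1:1 ⇒ n(H2S) = 3.9105 mol.
Reaction (3): H2S→SO2 ratio 2:2 ⇒ n(SO2) = 3.9105 mol.
Mass of SO2 = 3.9105 × 64.06 = 250.50 g.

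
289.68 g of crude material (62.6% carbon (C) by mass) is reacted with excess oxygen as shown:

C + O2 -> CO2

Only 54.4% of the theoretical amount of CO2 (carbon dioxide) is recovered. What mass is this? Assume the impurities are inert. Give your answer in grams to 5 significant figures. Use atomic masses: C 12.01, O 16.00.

361.49 g

Pure C available = 289.68 g × 0.626 = 181.340 g.
M(C) = 12.01 g/mol.
M(CO2) = 12.01 + 2(16.00) = 44.01 g/mol.
n(C) = 181.340 g / 12.01 g/mol = 15.0991 mol.
From the equation the C:CO2 mole ratio is 1:1, so n(CO2) = 15.0991 × 1/1 = 15.0991 mol.
Mass of CO2 = 15.0991 mol × 44.01 g/mol = 664.510 g.
Actual mass collected = 664.510 g × 0.544 = 361.493 g.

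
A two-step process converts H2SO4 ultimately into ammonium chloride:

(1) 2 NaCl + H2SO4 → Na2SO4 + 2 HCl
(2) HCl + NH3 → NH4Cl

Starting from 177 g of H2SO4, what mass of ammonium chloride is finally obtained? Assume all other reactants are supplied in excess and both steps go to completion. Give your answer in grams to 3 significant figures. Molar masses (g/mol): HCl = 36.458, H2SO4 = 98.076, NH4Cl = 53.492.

193 g

n(H2SO4) = 177.0 / 98.076 = 1.805 mol.
Step 1 gives a 1:2 ratio of H2SO4 to HCl, so n(HCl) = 3.609 mol.
In step 2 the HCl:NH4Cl ratio is 1:1, so n(NH4Cl) = 3.609 mol.
Mass of NH4Cl = 3.609 × 53.492 = 193.1 g.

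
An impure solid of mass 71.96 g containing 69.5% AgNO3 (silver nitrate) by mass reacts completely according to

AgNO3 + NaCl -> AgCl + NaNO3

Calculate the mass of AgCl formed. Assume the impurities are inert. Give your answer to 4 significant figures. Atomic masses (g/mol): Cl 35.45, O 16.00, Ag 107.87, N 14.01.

Mass of pure AgNO3 = 71.96 g × 0.695 = 50.012 g.
M(AgNO3) = 107.87 + 14.01 + 3(16.00) = 169.88 g/mol.
M(AgCl) = 107.87 + 35.45 = 143.32 g/mol.
n(AgNO3) = 50.012 g / 169.88 g/mol = 0.29440 mol.
From the equation the AgNO3:AgCl mole ratio is 1:1, so n(AgCl) = 0.29440 × 1/1 = 0.29440 mol.
Mass of AgCl = 0.29440 mol × 143.32 g/mol = 42.193 g.

42.19 g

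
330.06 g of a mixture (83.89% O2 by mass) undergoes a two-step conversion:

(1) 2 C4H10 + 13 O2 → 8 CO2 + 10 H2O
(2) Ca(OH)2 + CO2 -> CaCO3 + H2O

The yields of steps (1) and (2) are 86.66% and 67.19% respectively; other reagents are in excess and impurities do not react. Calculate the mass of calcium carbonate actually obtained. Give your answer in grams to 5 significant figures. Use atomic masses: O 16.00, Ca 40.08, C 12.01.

310.32 g

Pure O2 = 330.06 × 0.8389 = 276.887 g.
M(O2) = 2(16.00) = 32.00 g/mol.
M(CaCO3) = 40.08 + 12.01 + 3(16.00) = 100.09 g/mol.
n(O2) = 276.887 / 32.00 = 8.65273 mol.
Step 1 (O2:CO2 = 13:8): theoretical n(CO2) = 5.32476 mol; at 86.66% yield, n(CO2) = 4.61443 mol.
Step 2 (CO2:CaCO3 = 1:1): theoretical n(CaCO3) = 4.61443 mol, so theoretical mass = 4.61443 × 100.09 = 461.859 g.
At 67.19% yield, actual mass of CaCO3 = 461.859 × 0.6719 = 310.323 g.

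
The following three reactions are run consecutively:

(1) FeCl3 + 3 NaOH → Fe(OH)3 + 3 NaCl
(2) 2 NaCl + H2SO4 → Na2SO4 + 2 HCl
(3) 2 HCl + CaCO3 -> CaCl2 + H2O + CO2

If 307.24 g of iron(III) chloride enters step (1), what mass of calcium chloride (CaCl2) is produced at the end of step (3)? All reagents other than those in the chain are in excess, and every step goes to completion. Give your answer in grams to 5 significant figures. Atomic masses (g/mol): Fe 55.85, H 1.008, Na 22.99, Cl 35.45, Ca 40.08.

315.33 g

M(FeCl3) = 55.85 + 3(35.45) = 162.20 g/mol.
M(CaCl2) = 40.08 + 2(35.45) = 110.98 g/mol.
n(FeCl3) = 307.24 / 162.20 = 1.89420 mol.
Reaction (1): FeCl3→NaCl ratio 1:3 ⇒ n(NaCl) = 5.68261 mol.
Reaction (2): NaCl→HCl ratio 2:2 ⇒ n(HCl) = 5.68261 mol.
Reaction (3): HCl→CaCl2 ratio 2:1 ⇒ n(CaCl2) = 2.84131 mol.
Mass of CaCl2 = 2.84131 × 110.98 = 315.328 g.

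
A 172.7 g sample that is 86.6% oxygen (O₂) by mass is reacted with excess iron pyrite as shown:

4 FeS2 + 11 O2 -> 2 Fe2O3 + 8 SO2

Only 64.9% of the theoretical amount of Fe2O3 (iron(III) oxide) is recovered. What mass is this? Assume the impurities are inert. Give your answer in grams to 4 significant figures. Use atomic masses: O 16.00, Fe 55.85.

Pure O2 available = 172.7 g × 0.866 = 149.56 g.
M(O2) = 2(16.00) = 32.00 g/mol.
M(Fe2O3) = 2(55.85) + 3(16.00) = 159.70 g/mol.
n(O2) = 149.56 g / 32.00 g/mol = 4.6737 mol.
From the equation the O2:Fe2O3 mole ratio is 11:2, so n(Fe2O3) = 4.6737 × 2/11 = 0.84976 mol.
Mass of Fe2O3 = 0.84976 mol × 159.70 g/mol = 135.71 g.
Actual mass collected = 135.71 g × 0.649 = 88.074 g.

88.07 g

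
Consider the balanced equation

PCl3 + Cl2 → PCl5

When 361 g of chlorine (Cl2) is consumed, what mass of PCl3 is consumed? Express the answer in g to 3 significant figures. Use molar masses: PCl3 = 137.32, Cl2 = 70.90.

699 g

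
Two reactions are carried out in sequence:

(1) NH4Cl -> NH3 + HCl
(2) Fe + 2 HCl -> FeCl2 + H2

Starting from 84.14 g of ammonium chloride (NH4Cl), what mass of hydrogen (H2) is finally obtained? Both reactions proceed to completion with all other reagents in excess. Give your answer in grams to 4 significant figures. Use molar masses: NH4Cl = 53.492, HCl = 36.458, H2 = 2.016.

1.586 g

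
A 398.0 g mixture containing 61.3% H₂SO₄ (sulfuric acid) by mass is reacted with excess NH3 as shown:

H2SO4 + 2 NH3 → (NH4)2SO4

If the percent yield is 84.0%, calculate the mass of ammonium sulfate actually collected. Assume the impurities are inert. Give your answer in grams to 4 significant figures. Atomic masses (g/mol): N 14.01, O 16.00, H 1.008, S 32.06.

276.1 g

Pure H2SO4 available = 398.0 g × 0.613 = 243.97 g.
M(H2SO4) = 2(1.008) + 32.06 + 4(16.00) = 98.076 g/mol.
M((NH4)2SO4) = 2(14.01) + 8(1.008) + 32.06 + 4(16.00) = 132.144 g/mol.
n(H2SO4) = 243.97 g / 98.076 g/mol = 2.4876 mol.
From the equation the H2SO4:(NH4)2SO4 mole ratio is 1:1, so n((NH4)2SO4) = 2.4876 × 1/1 = 2.4876 mol.
Mass of (NH4)2SO4 = 2.4876 mol × 132.144 g/mol = 328.72 g.
Actual mass collected = 328.72 g × 0.840 = 276.13 g.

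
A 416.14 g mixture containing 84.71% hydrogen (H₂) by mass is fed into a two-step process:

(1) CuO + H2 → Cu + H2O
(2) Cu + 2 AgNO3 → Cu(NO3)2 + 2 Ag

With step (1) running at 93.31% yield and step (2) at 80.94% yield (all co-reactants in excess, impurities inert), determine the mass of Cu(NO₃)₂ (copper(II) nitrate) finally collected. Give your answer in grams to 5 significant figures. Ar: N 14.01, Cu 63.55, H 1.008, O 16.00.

24771 g

Pure H2 = 416.14 × 0.8471 = 352.512 g.
M(H2) = 2(1.008) = 2.016 g/mol.
M(Cu(NO3)2) = 63.55 + 2(14.01) + 6(16.00) = 187.57 g/mol.
n(H2) = 352.512 / 2.016 = 174.857 mol.
Step 1 (H2:Cu = 1:1): theoretical n(Cu) = 174.857 mol; at 93.31% yield, n(Cu) = 163.159 mol.
Step 2 (Cu:Cu(NO3)2 = 1:1): theoretical n(Cu(NO3)2) = 163.159 mol, so theoretical mass = 163.159 × 187.57 = 30603.8 g.
At 80.94% yield, actual mass of Cu(NO3)2 = 30603.8 × 0.8094 = 24770.7 g.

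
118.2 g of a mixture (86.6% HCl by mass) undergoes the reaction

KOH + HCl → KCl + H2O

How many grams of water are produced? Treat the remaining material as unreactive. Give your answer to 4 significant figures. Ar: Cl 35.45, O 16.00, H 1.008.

50.58 g

Mass of pure HCl = 118.2 g × 0.866 = 102.36 g.
M(HCl) = 1.008 + 35.45 = 36.458 g/mol.
M(H2O) = 2(1.008) + 16.00 = 18.016 g/mol.
n(HCl) = 102.36 g / 36.458 g/mol = 2.8076 mol.
From the equation the HCl:H2O mole ratio is 1:1, so n(H2O) = 2.8076 × 1/1 = 2.8076 mol.
Mass of H2O = 2.8076 mol × 18.016 g/mol = 50.583 g.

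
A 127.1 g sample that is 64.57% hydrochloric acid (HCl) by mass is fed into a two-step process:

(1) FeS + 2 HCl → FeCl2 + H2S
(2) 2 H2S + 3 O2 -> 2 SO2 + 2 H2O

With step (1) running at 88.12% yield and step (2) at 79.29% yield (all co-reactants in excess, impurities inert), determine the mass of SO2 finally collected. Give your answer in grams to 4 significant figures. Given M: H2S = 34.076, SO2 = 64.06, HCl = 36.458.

50.38 g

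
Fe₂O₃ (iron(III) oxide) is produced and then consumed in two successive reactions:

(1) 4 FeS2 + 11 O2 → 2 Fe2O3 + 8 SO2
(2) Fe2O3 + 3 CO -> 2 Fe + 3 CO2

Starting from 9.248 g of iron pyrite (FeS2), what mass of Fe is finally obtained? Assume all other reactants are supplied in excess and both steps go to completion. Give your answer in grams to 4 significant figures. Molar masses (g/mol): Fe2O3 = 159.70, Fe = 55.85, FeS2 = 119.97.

4.305 g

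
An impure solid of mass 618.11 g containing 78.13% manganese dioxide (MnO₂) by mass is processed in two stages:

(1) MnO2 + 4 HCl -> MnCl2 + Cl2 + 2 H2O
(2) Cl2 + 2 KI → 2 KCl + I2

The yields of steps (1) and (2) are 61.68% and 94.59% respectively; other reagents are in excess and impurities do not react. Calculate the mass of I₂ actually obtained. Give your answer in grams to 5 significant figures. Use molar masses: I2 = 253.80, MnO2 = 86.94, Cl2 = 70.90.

822.52 g

Pure MnO2 = 618.11 × 0.7813 = 482.929 g.
n(MnO2) = 482.929 / 86.94 = 5.55474 mol.
Step 1 (MnO2:Cl2 = 1:1): theoretical n(Cl2) = 5.55474 mol; at 61.68% yield, n(Cl2) = 3.42617 mol.
Step 2 (Cl2:I2 = 1:1): theoretical n(I2) = 3.42617 mol, so theoretical mass = 3.42617 × 253.80 = 869.561 g.
At 94.59% yield, actual mass of I2 = 869.561 × 0.9459 = 822.518 g.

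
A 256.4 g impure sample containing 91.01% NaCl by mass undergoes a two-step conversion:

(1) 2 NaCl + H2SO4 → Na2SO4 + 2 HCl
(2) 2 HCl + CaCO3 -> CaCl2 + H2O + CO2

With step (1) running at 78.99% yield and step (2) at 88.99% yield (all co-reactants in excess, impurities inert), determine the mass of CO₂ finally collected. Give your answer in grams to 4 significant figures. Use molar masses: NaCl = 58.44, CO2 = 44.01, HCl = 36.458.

61.76 g

Pure NaCl = 256.4 × 0.9101 = 233.35 g.
n(NaCl) = 233.35 / 58.44 = 3.9930 mol.
Step 1 (NaCl:HCl = 2:2): theoretical n(HCl) = 3.9930 mol; at 78.99% yield, n(HCl) = 3.1541 mol.
Step 2 (HCl:CO2 = 2:1): theoretical n(CO2) = 1.5770 mol, so theoretical mass = 1.5770 × 44.01 = 69.405 g.
At 88.99% yield, actual mass of CO2 = 69.405 × 0.8899 = 61.763 g.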